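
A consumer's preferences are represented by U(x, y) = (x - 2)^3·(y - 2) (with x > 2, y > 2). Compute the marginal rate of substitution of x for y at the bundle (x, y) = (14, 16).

MRS = 3.5

MU_x = 3·(x−2)^2·(y−2), MU_y = (x−2)^3.
MRS = (3/1)·(y−2)/(x−2).
At (14, 16): MRS = 3.5.
The indifference curve has slope −3.5 at this bundle.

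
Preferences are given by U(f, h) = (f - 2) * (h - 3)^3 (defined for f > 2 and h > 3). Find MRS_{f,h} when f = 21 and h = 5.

MU_f = (h−3)^3, MU_h = 3·(f−2)·(h−3)^2.
MRS = (1/3)·(h−3)/(f−2).
At (21, 5): MRS = 2/57.
So at (21, 5) the consumer would give up 2/57 units of h for one more unit of f.

MRS = 2/57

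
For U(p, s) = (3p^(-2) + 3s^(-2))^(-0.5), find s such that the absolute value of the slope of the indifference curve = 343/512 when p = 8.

s = 7

For CES with ρ = -2, MRS = (s/p)^3.
Setting (s/8)^3 = 343/512 gives s/8 = 0.875 and s = 7.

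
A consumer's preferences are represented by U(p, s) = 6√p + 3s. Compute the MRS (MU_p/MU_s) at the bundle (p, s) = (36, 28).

MRS = 1/6

MU_p = 6/(2√p), MU_s = 3.
MRS = 6/(2√p) ÷ 3.
At (36, 28): MRS = 1/6.
That is, one extra unit of p is worth 1/6 units of s at the margin.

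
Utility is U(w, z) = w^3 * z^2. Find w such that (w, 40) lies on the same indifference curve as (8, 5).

U(8, 5) = 12800.
Set U(w, 40) = 12800 and solve.
With z = 40: 40^2 = 1600, so w^3 = 12800/1600 = 8; taking the cube root, w = 2.
Check: U(2, 40) = 12800.

w = 2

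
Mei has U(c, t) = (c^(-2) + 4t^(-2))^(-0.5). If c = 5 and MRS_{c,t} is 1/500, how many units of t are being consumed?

t = 1

For CES with ρ = -2, MRS = (1/4)·(t/c)^3.
Setting (1/4)·(t/5)^3 = 1/500 gives (t/5)^3 = 1/125, so t/5 = 0.2 and t = 1.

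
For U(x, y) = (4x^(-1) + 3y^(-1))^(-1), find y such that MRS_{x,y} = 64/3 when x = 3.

For CES with ρ = -1, MRS = (4/3)·(y/x)^2.
Setting (4/3)·(y/3)^2 = 64/3 gives (y/3)^2 = 16, so y/3 = 4 and y = 12.

y = 12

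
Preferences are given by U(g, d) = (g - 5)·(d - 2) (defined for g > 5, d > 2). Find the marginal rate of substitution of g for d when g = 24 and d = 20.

MU_g = (d−2), MU_d = (g−5).
MRS = (d−2)/(g−5).
At (24, 20): MRS = 18/19.
So at (24, 20) the consumer would give up 18/19 units of d for one more unit of g.

MRS = 18/19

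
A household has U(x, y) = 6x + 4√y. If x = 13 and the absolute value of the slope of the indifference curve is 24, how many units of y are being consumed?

y = 64

MU_x = 6, MU_y = 4/(2√y).
MRS = 6 ÷ (4/(2√y)).
MRS depends only on y: 3·√y = 24 ⇒ √y = 24/3 = 8 ⇒ y = 64.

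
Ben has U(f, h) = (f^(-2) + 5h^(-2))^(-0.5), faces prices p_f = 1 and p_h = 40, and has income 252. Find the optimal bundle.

f* = 12, h* = 6

For CES with ρ = -2, MRS = (1/5)·(h/f)^3.
Tangency: set MRS = p_f/p_h = 1/40.
So (h/f)^3 = 0.125; taking the cube root, h/f = 0.5, i.e. h = 0.5·f.
Substitute into the budget 1·f + 40·h = 252: 21·f = 252, so f* = 12 and h* = 0.5·12 = 6.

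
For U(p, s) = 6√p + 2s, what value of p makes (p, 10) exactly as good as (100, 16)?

U(100, 16) = 92.
Set U(p, 10) = 92 and solve.
With s = 10: 6√p = 92 − 2·10 = 72, so √p = 12 and p = 144.
Check: U(144, 10) = 92.

p = 144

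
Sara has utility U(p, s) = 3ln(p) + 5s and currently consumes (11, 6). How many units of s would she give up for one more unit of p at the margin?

MRS = 3/55

MU_p = 3/p, MU_s = 5.
MRS = 3/p ÷ 5.
At (11, 6): MRS = 3/55.
That is, one extra unit of p is worth 3/55 units of s at the margin.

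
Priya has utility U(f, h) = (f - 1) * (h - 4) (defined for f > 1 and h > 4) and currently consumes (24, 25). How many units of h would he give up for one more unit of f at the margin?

MRS = 21/23

MU_f = (h−4), MU_h = (f−1).
MRS = (h−4)/(f−1).
At (24, 25): MRS = 21/23.
So at (24, 25) the consumer would give up 21/23 units of h for one more unit of f.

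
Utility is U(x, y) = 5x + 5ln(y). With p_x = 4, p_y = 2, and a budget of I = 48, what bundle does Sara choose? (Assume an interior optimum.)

x* = 11, y* = 2

MU_x = 5, MU_y = 5/y.
MRS = 5 ÷ (5/y).
Tangency: set MRS = p_x/p_y = 4/2 = 2.
MRS depends only on y: y = 2 ⇒ y* = 2.
From the budget, 4·x = 48 − 2·2 = 44, so x* = 11.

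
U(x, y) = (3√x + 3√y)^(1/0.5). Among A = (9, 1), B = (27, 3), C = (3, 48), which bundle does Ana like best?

Bundle C

Evaluate utility at each bundle:
U(A) = 144.000.
U(B) = 432.000.
U(C) = 675.000.
Highest utility is C, so C ≻ B ≻ A.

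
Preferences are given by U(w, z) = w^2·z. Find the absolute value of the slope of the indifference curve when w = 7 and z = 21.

MU_w = 2·w·z and MU_z = w^2.
MRS = MU_w/MU_z = (2/1)·z/w.
At (7, 21): MRS = 6.
That is, one extra unit of w is worth 6 units of z at the margin.

MRS = 6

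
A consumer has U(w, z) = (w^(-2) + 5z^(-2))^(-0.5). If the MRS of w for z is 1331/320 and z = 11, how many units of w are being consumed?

For CES with ρ = -2, MRS = (1/5)·(z/w)^3.
Setting (1/5)·(11/w)^3 = 1331/320 gives (11/w)^3 = 1331/64, so 11/w = 2.75 and w = 4.

w = 4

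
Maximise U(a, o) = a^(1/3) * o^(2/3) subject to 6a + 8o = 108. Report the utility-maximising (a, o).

a* = 6, o* = 9

MU_a = 1/3·a^(-2/3)·o^(2/3) and MU_o = 2/3·a^(1/3)·o^(-1/3).
MRS = MU_a/MU_o = (0.5)·o/a.
Tangency: set MRS = p_a/p_o = 6/8 = 0.75.
So (0.5)·o/a = 0.75, i.e. o = 1.5·a.
Substitute into the budget 6·a + 8·o = 108: 18·a = 108, so a* = 6.
Then o* = 1.5·6 = 9.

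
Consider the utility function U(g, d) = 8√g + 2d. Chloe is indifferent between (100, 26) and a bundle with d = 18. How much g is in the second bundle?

U(100, 26) = 132.
Set U(g, 18) = 132 and solve.
With d = 18: 8√g = 132 − 2·18 = 96, so √g = 12 and g = 144.
Check: U(144, 18) = 132.

g = 144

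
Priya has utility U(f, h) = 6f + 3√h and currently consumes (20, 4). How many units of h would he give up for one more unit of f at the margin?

MRS = 8

MU_f = 6, MU_h = 3/(2√h).
MRS = 6 ÷ (3/(2√h)).
At (20, 4): MRS = 8.
The indifference curve has slope −8 at this bundle.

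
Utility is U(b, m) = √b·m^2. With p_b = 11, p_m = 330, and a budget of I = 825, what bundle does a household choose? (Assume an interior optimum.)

b* = 15, m* = 2

MU_b = 0.5·b^(-0.5)·m^2 and MU_m = 2·√b·m.
MRS = MU_b/MU_m = (0.25)·m/b.
Tangency: set MRS = p_b/p_m = 11/330 = 1/30.
So (0.25)·m/b = 1/30, i.e. m = (2/15)·b.
Substitute into the budget 11·b + 330·m = 825: 55·b = 825, so b* = 15.
Then m* = (2/15)·15 = 2.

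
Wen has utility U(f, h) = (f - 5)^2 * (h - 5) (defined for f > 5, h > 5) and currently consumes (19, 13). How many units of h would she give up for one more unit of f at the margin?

MU_f = 2·(f−5)·(h−5), MU_h = (f−5)^2.
MRS = (2/1)·(h−5)/(f−5).
At (19, 13): MRS = 8/7.
So at (19, 13) the consumer would give up 8/7 units of h for one more unit of f.

MRS = 8/7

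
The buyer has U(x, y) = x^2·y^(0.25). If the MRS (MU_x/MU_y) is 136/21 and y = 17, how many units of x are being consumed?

MU_x = 2·x·y^(0.25) and MU_y = 0.25·x^2·y^(-0.75).
MRS = MU_x/MU_y = (8)·y/x.
Substitute y = 17: MRS = 136/x. Setting 136/x = 136/21 gives x = 136/(136/21) = 21.

x = 21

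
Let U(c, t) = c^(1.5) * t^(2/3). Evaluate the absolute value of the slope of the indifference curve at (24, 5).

MU_c = 1.5·√c·t^(2/3) and MU_t = 2/3·c^(1.5)·t^(-1/3).
MRS = MU_c/MU_t = (2.25)·t/c.
At (24, 5): MRS = 15/32.
The indifference curve has slope −15/32 at this bundle.

MRS = 15/32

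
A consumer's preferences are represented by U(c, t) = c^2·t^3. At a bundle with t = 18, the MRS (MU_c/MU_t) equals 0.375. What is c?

MU_c = 2·c·t^3 and MU_t = 3·c^2·t^2.
MRS = MU_c/MU_t = (2/3)·t/c.
Substitute t = 18: MRS = 12/c. Setting 12/c = 0.375 gives c = 12/0.375 = 32.

c = 32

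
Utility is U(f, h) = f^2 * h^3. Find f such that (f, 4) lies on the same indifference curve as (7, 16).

U(7, 16) = 200704.
Set U(f, 4) = 200704 and solve.
With h = 4: 4^3 = 64, so f^2 = 200704/64 = 3136; taking the square root, f = 56.
Check: U(56, 4) = 200704.

f = 56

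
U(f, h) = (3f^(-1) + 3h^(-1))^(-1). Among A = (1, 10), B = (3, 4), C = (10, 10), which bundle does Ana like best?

Bundle C

Evaluate utility at each bundle:
U(A) = 0.303.
U(B) = 0.571.
U(C) = 1.667.
Highest utility is C, so C ≻ B ≻ A.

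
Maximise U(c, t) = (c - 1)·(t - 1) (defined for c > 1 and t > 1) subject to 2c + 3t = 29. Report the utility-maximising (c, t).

MU_c = (t−1), MU_t = (c−1).
MRS = (t−1)/(c−1).
Tangency: set MRS = p_c/p_t = 2/3.
So (t − 1)/(c − 1) = 2/3, i.e. (t − 1) = (2/3)·(c − 1).
Rewrite the budget in excess-of-subsistence terms: 2·(c − 1) + 3·(t − 1) = 29 − 2·1 − 3·1 = 24.
Substituting, 4·(c − 1) = 24, so c − 1 = 6 and c* = 7.
Then t − 1 = (2/3)·6 = 4, so t* = 5.

c* = 7, t* = 5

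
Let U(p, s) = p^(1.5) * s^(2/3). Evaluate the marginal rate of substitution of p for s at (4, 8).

MU_p = 1.5·√p·s^(2/3) and MU_s = 2/3·p^(1.5)·s^(-1/3).
MRS = MU_p/MU_s = (2.25)·s/p.
At (4, 8): MRS = 4.5.
The indifference curve has slope −4.5 at this bundle.

MRS = 4.5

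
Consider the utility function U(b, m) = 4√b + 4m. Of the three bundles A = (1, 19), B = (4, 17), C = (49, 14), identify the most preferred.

Evaluate utility at each bundle:
U(A) = 80.000.
U(B) = 76.000.
U(C) = 84.000.
Highest utility is C, so C ≻ A ≻ B.

Bundle C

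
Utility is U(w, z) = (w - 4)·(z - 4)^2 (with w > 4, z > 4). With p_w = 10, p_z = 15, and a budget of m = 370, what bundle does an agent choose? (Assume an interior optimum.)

MU_w = (z−4)^2, MU_z = 2·(w−4)·(z−4).
MRS = (1/2)·(z−4)/(w−4).
Tangency: set MRS = p_w/p_z = 10/15 = 2/3.
So (1/2)·(z − 4)/(w − 4) = 2/3, i.e. (z − 4) = (4/3)·(w − 4).
Rewrite the budget in excess-of-subsistence terms: 10·(w − 4) + 15·(z − 4) = 370 − 10·4 − 15·4 = 270.
Substituting, 30·(w − 4) = 270, so w − 4 = 9 and w* = 13.
Then z − 4 = (4/3)·9 = 12, so z* = 16.

w* = 13, z* = 16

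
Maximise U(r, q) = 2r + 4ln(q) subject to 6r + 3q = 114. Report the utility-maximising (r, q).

r* = 17, q* = 4

MU_r = 2, MU_q = 4/q.
MRS = 2 ÷ (4/q).
Tangency: set MRS = p_r/p_q = 6/3 = 2.
MRS depends only on q: 0.5·q = 2 ⇒ q* = 2/0.5 = 4.
From the budget, 6·r = 114 − 3·4 = 102, so r* = 17.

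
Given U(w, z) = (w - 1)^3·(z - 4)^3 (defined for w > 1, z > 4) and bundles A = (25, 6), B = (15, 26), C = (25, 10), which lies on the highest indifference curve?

Evaluate utility at each bundle:
U(A) = 110592.
U(B) = 29218112.
U(C) = 2985984.
Highest utility is B, so B ≻ C ≻ A.

Bundle B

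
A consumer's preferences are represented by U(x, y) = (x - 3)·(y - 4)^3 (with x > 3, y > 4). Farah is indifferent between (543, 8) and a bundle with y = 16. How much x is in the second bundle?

x = 23

U(543, 8) = 34560.
Set U(x, 16) = 34560 and solve.
With y = 16: (16 − 4)^3 = 1728, so (x − 3) = 34560/1728 = 20.
So x = 3 + 20 = 23.
Check: U(23, 16) = 34560.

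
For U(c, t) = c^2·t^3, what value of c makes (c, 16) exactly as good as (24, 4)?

U(24, 4) = 36864.
Set U(c, 16) = 36864 and solve.
With t = 16: 16^3 = 4096, so c^2 = 36864/4096 = 9; taking the square root, c = 3.
Check: U(3, 16) = 36864.

c = 3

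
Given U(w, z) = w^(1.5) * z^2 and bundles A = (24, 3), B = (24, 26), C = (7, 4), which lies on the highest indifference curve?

Bundle B

Evaluate utility at each bundle:
U(A) = 1058.180.
U(B) = 79481.043.
U(C) = 296.324.
Highest utility is B, so B ≻ A ≻ C.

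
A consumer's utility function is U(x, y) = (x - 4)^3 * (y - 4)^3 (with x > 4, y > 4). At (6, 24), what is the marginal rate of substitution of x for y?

MRS = 10

MU_x = 3·(x−4)^2·(y−4)^3, MU_y = 3·(x−4)^3·(y−4)^2.
MRS = (y−4)/(x−4).
At (6, 24): MRS = 10.
So at (6, 24) the consumer would give up 10 units of y for one more unit of x.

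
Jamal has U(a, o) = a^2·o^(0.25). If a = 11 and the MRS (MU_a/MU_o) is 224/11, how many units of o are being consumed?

o = 28

MU_a = 2·a·o^(0.25) and MU_o = 0.25·a^2·o^(-0.75).
MRS = MU_a/MU_o = (8)·o/a.
Substitute a = 11: MRS = o/1.375. Setting o/1.375 = 224/11 gives o = (224/11)·1.375 = 28.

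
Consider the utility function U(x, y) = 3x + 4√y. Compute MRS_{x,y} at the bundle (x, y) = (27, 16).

MU_x = 3, MU_y = 4/(2√y).
MRS = 3 ÷ (4/(2√y)).
At (27, 16): MRS = 6.
That is, one extra unit of x is worth 6 units of y at the margin.

MRS = 6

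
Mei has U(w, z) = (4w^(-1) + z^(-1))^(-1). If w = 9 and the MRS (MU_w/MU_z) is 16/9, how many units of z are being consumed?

z = 6

For CES with ρ = -1, MRS = (4/1)·(z/w)^2.
Setting (4/1)·(z/9)^2 = 16/9 gives (z/9)^2 = 4/9, so z/9 = 2/3 and z = 6.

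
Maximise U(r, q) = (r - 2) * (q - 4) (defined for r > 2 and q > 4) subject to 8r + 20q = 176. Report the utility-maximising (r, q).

MU_r = (q−4), MU_q = (r−2).
MRS = (q−4)/(r−2).
Tangency: set MRS = p_r/p_q = 8/20 = 0.4.
So (q − 4)/(r − 2) = 0.4, i.e. (q − 4) = 0.4·(r − 2).
Rewrite the budget in excess-of-subsistence terms: 8·(r − 2) + 20·(q − 4) = 176 − 8·2 − 20·4 = 80.
Substituting, 16·(r − 2) = 80, so r − 2 = 5 and r* = 7.
Then q − 4 = 0.4·5 = 2, so q* = 6.

r* = 7, q* = 6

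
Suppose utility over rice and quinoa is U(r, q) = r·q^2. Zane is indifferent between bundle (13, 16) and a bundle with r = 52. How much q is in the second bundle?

U(13, 16) = 3328.
Set U(52, q) = 3328 and solve.
With r = 52: q^2 = 3328/52 = 64; taking the square root, q = 8.
Check: U(52, 8) = 3328.

q = 8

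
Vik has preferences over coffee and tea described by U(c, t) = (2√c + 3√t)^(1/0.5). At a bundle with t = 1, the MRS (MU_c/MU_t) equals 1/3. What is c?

c = 4

For CES with ρ = 0.5, MRS = (2/3)·√(t/c).
Setting (2/3)·√(1/c) = 1/3 gives √(1/c) = 0.5, so 1/c = 0.25 and c = 4.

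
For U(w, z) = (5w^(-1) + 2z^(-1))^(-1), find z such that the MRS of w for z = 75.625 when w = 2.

For CES with ρ = -1, MRS = (5/2)·(z/w)^2.
Setting (5/2)·(z/2)^2 = 75.625 gives (z/2)^2 = 30.25, so z/2 = 5.5 and z = 11.

z = 11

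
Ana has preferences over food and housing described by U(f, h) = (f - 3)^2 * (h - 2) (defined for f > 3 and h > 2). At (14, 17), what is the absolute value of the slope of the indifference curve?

MRS = 30/11

MU_f = 2·(f−3)·(h−2), MU_h = (f−3)^2.
MRS = (2/1)·(h−2)/(f−3).
At (14, 17): MRS = 30/11.
The indifference curve has slope −30/11 at this bundle.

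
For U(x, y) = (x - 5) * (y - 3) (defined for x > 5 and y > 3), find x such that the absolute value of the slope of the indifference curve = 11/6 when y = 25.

MU_x = (y−3), MU_y = (x−5).
MRS = (y−3)/(x−5).
Substitute y = 25: MRS = 22/(x − 5). Setting this equal to 11/6 gives x − 5 = 22/(11/6) = 12, so x = 17.

x = 17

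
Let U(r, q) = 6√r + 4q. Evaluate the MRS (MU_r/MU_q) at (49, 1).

MU_r = 6/(2√r), MU_q = 4.
MRS = 6/(2√r) ÷ 4.
At (49, 1): MRS = 3/28.
So at (49, 1) the consumer would give up 3/28 units of q for one more unit of r.

MRS = 3/28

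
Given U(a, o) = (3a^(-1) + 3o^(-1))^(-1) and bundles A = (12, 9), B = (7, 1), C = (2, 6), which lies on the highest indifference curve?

Bundle A

Evaluate utility at each bundle:
U(A) = 1.714.
U(B) = 0.292.
U(C) = 0.500.
Highest utility is A, so A ≻ C ≻ B.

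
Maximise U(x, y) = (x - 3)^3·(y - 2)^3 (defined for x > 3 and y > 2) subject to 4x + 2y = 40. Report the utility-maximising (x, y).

MU_x = 3·(x−3)^2·(y−2)^3, MU_y = 3·(x−3)^3·(y−2)^2.
MRS = (y−2)/(x−3).
Tangency: set MRS = p_x/p_y = 4/2 = 2.
So (y − 2)/(x − 3) = 2, i.e. (y − 2) = 2·(x − 3).
Rewrite the budget in excess-of-subsistence terms: 4·(x − 3) + 2·(y − 2) = 40 − 4·3 − 2·2 = 24.
Substituting, 8·(x − 3) = 24, so x − 3 = 3 and x* = 6.
Then y − 2 = 2·3 = 6, so y* = 8.

x* = 6, y* = 8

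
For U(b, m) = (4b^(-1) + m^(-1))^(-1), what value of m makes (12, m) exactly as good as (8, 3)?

m = 2

U depends on (b, m) only through S = 4b^(-1) + m^(-1), so equal utility means equal S. At (8, 3): S = 5/6.
With b = 12: 4·12^(-1) = 1/3, so m^(-1) = 5/6 − 1/3 = 0.5.
Hence m = 1/0.5 = 2.
Check: U(12, 2) = 1.2.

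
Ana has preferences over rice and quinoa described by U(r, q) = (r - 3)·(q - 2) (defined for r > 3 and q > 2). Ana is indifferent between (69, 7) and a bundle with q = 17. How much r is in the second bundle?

U(69, 7) = 330.
Set U(r, 17) = 330 and solve.
With q = 17: (17 − 2) = 15, so (r − 3) = 330/15 = 22.
So r = 3 + 22 = 25.
Check: U(25, 17) = 330.

r = 25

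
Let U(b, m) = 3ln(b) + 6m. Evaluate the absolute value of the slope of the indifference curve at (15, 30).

MU_b = 3/b, MU_m = 6.
MRS = 3/b ÷ 6.
At (15, 30): MRS = 1/30.
So at (15, 30) the consumer would give up 1/30 units of m for one more unit of b.

MRS = 1/30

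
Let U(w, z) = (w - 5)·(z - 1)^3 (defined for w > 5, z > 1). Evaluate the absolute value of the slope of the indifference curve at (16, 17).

MRS = 16/33

MU_w = (z−1)^3, MU_z = 3·(w−5)·(z−1)^2.
MRS = (1/3)·(z−1)/(w−5).
At (16, 17): MRS = 16/33.
That is, one extra unit of w is worth 16/33 units of z at the margin.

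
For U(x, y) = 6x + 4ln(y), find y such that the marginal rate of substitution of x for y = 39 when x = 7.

MU_x = 6, MU_y = 4/y.
MRS = 6 ÷ (4/y).
MRS depends only on y: 1.5·y = 39 ⇒ y = 39/1.5 = 26.

y = 26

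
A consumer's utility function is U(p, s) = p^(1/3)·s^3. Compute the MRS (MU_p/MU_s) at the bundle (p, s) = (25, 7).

MU_p = 1/3·p^(-2/3)·s^3 and MU_s = 3·p^(1/3)·s^2.
MRS = MU_p/MU_s = (1/9)·s/p.
At (25, 7): MRS = 7/225.
That is, one extra unit of p is worth 7/225 units of s at the margin.

MRS = 7/225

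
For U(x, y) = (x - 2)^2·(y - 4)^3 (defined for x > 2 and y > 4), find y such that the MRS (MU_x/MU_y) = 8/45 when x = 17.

MU_x = 2·(x−2)·(y−4)^3, MU_y = 3·(x−2)^2·(y−4)^2.
MRS = (2/3)·(y−4)/(x−2).
Substitute x = 17: MRS = (y − 4)/22.5. Setting this equal to 8/45 gives y − 4 = (8/45)·22.5 = 4, so y = 8.

y = 8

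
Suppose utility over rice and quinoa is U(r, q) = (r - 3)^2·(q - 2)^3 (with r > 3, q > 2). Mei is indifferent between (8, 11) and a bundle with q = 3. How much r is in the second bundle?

r = 138

U(8, 11) = 18225.
Set U(r, 3) = 18225 and solve.
With q = 3: (3 − 2)^3 = 1, so (r − 3)^2 = 18225/1 = 18225.
Taking the square root (with r > 3): r − 3 = 135, so r = 138.
Check: U(138, 3) = 18225.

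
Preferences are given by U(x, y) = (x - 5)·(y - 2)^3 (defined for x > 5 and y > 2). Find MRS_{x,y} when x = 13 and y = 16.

MU_x = (y−2)^3, MU_y = 3·(x−5)·(y−2)^2.
MRS = (1/3)·(y−2)/(x−5).
At (13, 16): MRS = 7/12.
So at (13, 16) the consumer would give up 7/12 units of y for one more unit of x.

MRS = 7/12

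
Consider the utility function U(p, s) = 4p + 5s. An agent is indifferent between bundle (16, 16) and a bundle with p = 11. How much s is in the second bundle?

U(16, 16) = 144.
Set U(11, s) = 144 and solve.
4·11 + 5s = 144 ⇒ 5s = 100 ⇒ s = 20.
Check: U(11, 20) = 144.

s = 20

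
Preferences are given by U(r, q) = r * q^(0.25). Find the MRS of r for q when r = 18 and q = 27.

MRS = 6

MU_r = q^(0.25) and MU_q = 0.25·r·q^(-0.75).
MRS = MU_r/MU_q = (4)·q/r.
At (18, 27): MRS = 6.
So at (18, 27) the consumer would give up 6 units of q for one more unit of r.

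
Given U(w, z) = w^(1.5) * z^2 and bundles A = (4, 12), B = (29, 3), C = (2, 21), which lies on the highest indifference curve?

Evaluate utility at each bundle:
U(A) = 1152.000.
U(B) = 1405.528.
U(C) = 1247.336.
Highest utility is B, so B ≻ C ≻ A.

Bundle B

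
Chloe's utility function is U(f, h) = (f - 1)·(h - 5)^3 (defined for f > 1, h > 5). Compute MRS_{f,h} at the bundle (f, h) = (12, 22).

MRS = 17/33

MU_f = (h−5)^3, MU_h = 3·(f−1)·(h−5)^2.
MRS = (1/3)·(h−5)/(f−1).
At (12, 22): MRS = 17/33.
That is, one extra unit of f is worth 17/33 units of h at the margin.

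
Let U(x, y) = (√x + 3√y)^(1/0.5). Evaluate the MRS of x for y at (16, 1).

MRS = 1/12

For CES with ρ = 0.5, MRS = (1/3)·√(y/x).
At (16, 1): MRS = 1/12.
That is, one extra unit of x is worth 1/12 units of y at the margin.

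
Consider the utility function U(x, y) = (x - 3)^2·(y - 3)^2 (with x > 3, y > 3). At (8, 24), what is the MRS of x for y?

MU_x = 2·(x−3)·(y−3)^2, MU_y = 2·(x−3)^2·(y−3).
MRS = (y−3)/(x−3).
At (8, 24): MRS = 4.2.
So at (8, 24) the consumer would give up 4.2 units of y for one more unit of x.

MRS = 4.2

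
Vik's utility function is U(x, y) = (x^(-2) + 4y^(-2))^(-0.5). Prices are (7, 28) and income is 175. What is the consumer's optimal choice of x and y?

For CES with ρ = -2, MRS = (1/4)·(y/x)^3.
Tangency: set MRS = p_x/p_y = 7/28 = 0.25.
So (y/x)^3 = 1; taking the cube root, y/x = 1, i.e. y = x.
Substitute into the budget 7·x + 28·y = 175: 35·x = 175, so x* = 5 and y* = 5.

x* = 5, y* = 5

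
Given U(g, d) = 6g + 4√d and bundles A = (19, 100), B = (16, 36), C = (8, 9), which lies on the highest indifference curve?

Bundle A

Evaluate utility at each bundle:
U(A) = 154.000.
U(B) = 120.000.
U(C) = 60.000.
Highest utility is A, so A ≻ B ≻ C.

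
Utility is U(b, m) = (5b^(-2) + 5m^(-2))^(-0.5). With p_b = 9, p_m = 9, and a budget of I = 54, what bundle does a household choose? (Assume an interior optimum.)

b* = 3, m* = 3

For CES with ρ = -2, MRS = (m/b)^3.
Tangency: set MRS = p_b/p_m = 9/9 = 1.
So (m/b)^3 = 1; taking the cube root, m/b = 1, i.e. m = b.
Substitute into the budget 9·b + 9·m = 54: 18·b = 54, so b* = 3 and m* = 3.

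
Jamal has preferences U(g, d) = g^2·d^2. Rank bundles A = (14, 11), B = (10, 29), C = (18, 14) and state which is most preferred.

Evaluate utility at each bundle:
U(A) = 23716.
U(B) = 84100.
U(C) = 63504.
Highest utility is B, so B ≻ C ≻ A.

Bundle B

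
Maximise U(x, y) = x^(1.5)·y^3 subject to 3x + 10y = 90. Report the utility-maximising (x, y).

x* = 10, y* = 6

MU_x = 1.5·√x·y^3 and MU_y = 3·x^(1.5)·y^2.
MRS = MU_x/MU_y = (0.5)·y/x.
Tangency: set MRS = p_x/p_y = 3/10 = 0.3.
So (0.5)·y/x = 0.3, i.e. y = 0.6·x.
Substitute into the budget 3·x + 10·y = 90: 9·x = 90, so x* = 10.
Then y* = 0.6·10 = 6.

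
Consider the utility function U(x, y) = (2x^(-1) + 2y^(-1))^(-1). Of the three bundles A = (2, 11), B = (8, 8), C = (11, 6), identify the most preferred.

Bundle B

Evaluate utility at each bundle:
U(A) = 0.846.
U(B) = 2.000.
U(C) = 1.941.
Highest utility is B, so B ≻ C ≻ A.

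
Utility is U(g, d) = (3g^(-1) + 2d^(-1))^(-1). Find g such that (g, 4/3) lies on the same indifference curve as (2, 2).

g = 3

U depends on (g, d) only through S = 3g^(-1) + 2d^(-1), so equal utility means equal S. At (2, 2): S = 2.5.
With d = 4/3: 2·(4/3)^(-1) = 1.5, so 3g^(-1) = 2.5 − 1.5 = 1, i.e. g^(-1) = 1/3.
Hence g = 1/(1/3) = 3.
Check: U(3, 4/3) = 0.4.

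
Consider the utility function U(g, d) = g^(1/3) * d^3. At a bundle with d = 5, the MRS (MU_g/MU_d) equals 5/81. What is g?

MU_g = 1/3·g^(-2/3)·d^3 and MU_d = 3·g^(1/3)·d^2.
MRS = MU_g/MU_d = (1/9)·d/g.
Substitute d = 5: MRS = (5/9)/g. Setting (5/9)/g = 5/81 gives g = (5/9)/(5/81) = 9.

g = 9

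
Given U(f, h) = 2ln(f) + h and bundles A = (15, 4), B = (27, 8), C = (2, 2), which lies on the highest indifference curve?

Bundle B

Evaluate utility at each bundle:
U(A) = 9.416.
U(B) = 14.592.
U(C) = 3.386.
Highest utility is B, so B ≻ A ≻ C.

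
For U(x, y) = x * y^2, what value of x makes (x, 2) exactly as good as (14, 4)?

x = 56

U(14, 4) = 224.
Set U(x, 2) = 224 and solve.
With y = 2: 2^2 = 4, so x = 224/4 = 56.
Check: U(56, 2) = 224.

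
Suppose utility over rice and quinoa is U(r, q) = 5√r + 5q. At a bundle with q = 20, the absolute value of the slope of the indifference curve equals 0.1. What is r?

r = 25

MU_r = 5/(2√r), MU_q = 5.
MRS = 5/(2√r) ÷ 5.
MRS depends only on r: 0.5/√r = 0.1 ⇒ √r = 0.5/0.1 = 5 ⇒ r = 25.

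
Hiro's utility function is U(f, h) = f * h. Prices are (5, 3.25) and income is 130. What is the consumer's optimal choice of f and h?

f* = 13, h* = 20

MU_f = h and MU_h = f.
MRS = MU_f/MU_h = h/f.
Tangency: set MRS = p_f/p_h = 5/3.25 = 20/13.
So h/f = 20/13, i.e. h = (20/13)·f.
Substitute into the budget 5·f + 3.25·h = 130: 10·f = 130, so f* = 13.
Then h* = (20/13)·13 = 20.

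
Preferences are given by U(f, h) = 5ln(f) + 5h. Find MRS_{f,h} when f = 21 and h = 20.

MU_f = 5/f, MU_h = 5.
MRS = 5/f ÷ 5.
At (21, 20): MRS = 1/21.
So at (21, 20) the consumer would give up 1/21 units of h for one more unit of f.

MRS = 1/21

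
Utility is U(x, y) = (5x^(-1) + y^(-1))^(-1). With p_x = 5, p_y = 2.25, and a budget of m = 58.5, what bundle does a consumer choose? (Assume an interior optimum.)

x* = 9, y* = 6

For CES with ρ = -1, MRS = (5/1)·(y/x)^2.
Tangency: set MRS = p_x/p_y = 5/2.25 = 20/9.
So (y/x)^2 = 4/9; taking the square root, y/x = 2/3, i.e. y = (2/3)·x.
Substitute into the budget 5·x + 2.25·y = 58.5: 6.5·x = 58.5, so x* = 9 and y* = (2/3)·9 = 6.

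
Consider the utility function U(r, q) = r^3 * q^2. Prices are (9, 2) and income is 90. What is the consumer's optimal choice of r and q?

MU_r = 3·r^2·q^2 and MU_q = 2·r^3·q.
MRS = MU_r/MU_q = (3/2)·q/r.
Tangency: set MRS = p_r/p_q = 9/2 = 4.5.
So (3/2)·q/r = 4.5, i.e. q = 3·r.
Substitute into the budget 9·r + 2·q = 90: 15·r = 90, so r* = 6.
Then q* = 3·6 = 18.

r* = 6, q* = 18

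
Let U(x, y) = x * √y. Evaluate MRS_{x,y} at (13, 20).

MRS = 40/13

MU_x = √y and MU_y = 0.5·x·y^(-0.5).
MRS = MU_x/MU_y = (2)·y/x.
At (13, 20): MRS = 40/13.
The indifference curve has slope −40/13 at this bundle.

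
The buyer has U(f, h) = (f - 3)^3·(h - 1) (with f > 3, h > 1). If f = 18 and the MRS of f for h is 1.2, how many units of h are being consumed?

h = 7

MU_f = 3·(f−3)^2·(h−1), MU_h = (f−3)^3.
MRS = (3/1)·(h−1)/(f−3).
Substitute f = 18: MRS = (h − 1)/5. Setting this equal to 1.2 gives h − 1 = 1.2·5 = 6, so h = 7.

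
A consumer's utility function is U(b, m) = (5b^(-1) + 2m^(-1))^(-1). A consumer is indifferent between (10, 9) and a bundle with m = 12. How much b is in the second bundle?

b = 9

U depends on (b, m) only through S = 5b^(-1) + 2m^(-1), so equal utility means equal S. At (10, 9): S = 13/18.
With m = 12: 2·12^(-1) = 1/6, so 5b^(-1) = 13/18 − 1/6 = 5/9, i.e. b^(-1) = 1/9.
Hence b = 1/(1/9) = 9.
Check: U(9, 12) = 1.3846.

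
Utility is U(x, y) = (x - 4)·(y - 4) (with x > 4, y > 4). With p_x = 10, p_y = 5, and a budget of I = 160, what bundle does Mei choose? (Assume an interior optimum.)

MU_x = (y−4), MU_y = (x−4).
MRS = (y−4)/(x−4).
Tangency: set MRS = p_x/p_y = 10/5 = 2.
So (y − 4)/(x − 4) = 2, i.e. (y − 4) = 2·(x − 4).
Rewrite the budget in excess-of-subsistence terms: 10·(x − 4) + 5·(y − 4) = 160 − 10·4 − 5·4 = 100.
Substituting, 20·(x − 4) = 100, so x − 4 = 5 and x* = 9.
Then y − 4 = 2·5 = 10, so y* = 14.

x* = 9, y* = 14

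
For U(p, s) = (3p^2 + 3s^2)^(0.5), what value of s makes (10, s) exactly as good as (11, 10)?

s = 11

U depends on (p, s) only through S = 3p^2 + 3s^2, so equal utility means equal S. At (11, 10): S = 663.
With p = 10: 3·10^2 = 300, so 3s^2 = 663 − 300 = 363, i.e. s^2 = 121.
Hence s = √121 = 11.
Check: U(10, 11) = 25.7488.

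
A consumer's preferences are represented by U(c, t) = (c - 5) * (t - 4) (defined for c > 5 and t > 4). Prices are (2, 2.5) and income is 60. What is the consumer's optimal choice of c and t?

c* = 15, t* = 12

MU_c = (t−4), MU_t = (c−5).
MRS = (t−4)/(c−5).
Tangency: set MRS = p_c/p_t = 2/2.5 = 0.8.
So (t − 4)/(c − 5) = 0.8, i.e. (t − 4) = 0.8·(c − 5).
Rewrite the budget in excess-of-subsistence terms: 2·(c − 5) + 2.5·(t − 4) = 60 − 2·5 − 2.5·4 = 40.
Substituting, 4·(c − 5) = 40, so c − 5 = 10 and c* = 15.
Then t − 4 = 0.8·10 = 8, so t* = 12.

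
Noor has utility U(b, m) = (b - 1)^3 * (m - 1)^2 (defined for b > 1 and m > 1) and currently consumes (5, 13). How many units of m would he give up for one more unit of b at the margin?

MRS = 4.5

MU_b = 3·(b−1)^2·(m−1)^2, MU_m = 2·(b−1)^3·(m−1).
MRS = (3/2)·(m−1)/(b−1).
At (5, 13): MRS = 4.5.
That is, one extra unit of b is worth 4.5 units of m at the margin.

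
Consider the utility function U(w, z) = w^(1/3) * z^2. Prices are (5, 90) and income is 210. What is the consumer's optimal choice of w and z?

MU_w = 1/3·w^(-2/3)·z^2 and MU_z = 2·w^(1/3)·z.
MRS = MU_w/MU_z = (1/6)·z/w.
Tangency: set MRS = p_w/p_z = 5/90 = 1/18.
So (1/6)·z/w = 1/18, i.e. z = (1/3)·w.
Substitute into the budget 5·w + 90·z = 210: 35·w = 210, so w* = 6.
Then z* = (1/3)·6 = 2.

w* = 6, z* = 2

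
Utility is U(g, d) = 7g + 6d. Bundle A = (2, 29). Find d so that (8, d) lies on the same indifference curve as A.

d = 22

U(2, 29) = 188.
Set U(8, d) = 188 and solve.
7·8 + 6d = 188 ⇒ 6d = 132 ⇒ d = 22.
Check: U(8, 22) = 188.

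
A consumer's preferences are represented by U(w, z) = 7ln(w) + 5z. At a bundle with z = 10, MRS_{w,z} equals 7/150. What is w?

MU_w = 7/w, MU_z = 5.
MRS = 7/w ÷ 5.
MRS depends only on w: 1.4/w = 7/150 ⇒ w = 1.4/(7/150) = 30.

w = 30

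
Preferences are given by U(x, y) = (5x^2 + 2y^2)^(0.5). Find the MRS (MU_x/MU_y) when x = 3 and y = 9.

For CES with ρ = 2, MRS = (5/2)·(y/x)^(-1).
At (3, 9): MRS = 5/6.
That is, one extra unit of x is worth 5/6 units of y at the margin.

MRS = 5/6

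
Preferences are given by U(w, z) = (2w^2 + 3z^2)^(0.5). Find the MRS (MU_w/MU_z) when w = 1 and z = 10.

MRS = 1/15

For CES with ρ = 2, MRS = (2/3)·(z/w)^(-1).
At (1, 10): MRS = 1/15.
That is, one extra unit of w is worth 1/15 units of z at the margin.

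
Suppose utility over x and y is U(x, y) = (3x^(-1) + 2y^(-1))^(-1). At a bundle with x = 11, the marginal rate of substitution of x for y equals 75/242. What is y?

y = 5

For CES with ρ = -1, MRS = (3/2)·(y/x)^2.
Setting (3/2)·(y/11)^2 = 75/242 gives (y/11)^2 = 25/121, so y/11 = 5/11 and y = 5.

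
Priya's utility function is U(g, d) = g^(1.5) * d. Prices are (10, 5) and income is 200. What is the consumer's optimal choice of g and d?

g* = 12, d* = 16

MU_g = 1.5·√g·d and MU_d = g^(1.5).
MRS = MU_g/MU_d = (1.5)·d/g.
Tangency: set MRS = p_g/p_d = 10/5 = 2.
So (1.5)·d/g = 2, i.e. d = (4/3)·g.
Substitute into the budget 10·g + 5·d = 200: (50/3)·g = 200, so g* = 12.
Then d* = (4/3)·12 = 16.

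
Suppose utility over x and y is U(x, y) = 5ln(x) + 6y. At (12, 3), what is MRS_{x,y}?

MRS = 5/72

MU_x = 5/x, MU_y = 6.
MRS = 5/x ÷ 6.
At (12, 3): MRS = 5/72.
So at (12, 3) the consumer would give up 5/72 units of y for one more unit of x.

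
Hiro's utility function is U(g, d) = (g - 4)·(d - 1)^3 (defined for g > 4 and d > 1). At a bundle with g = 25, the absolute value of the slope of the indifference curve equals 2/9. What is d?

d = 15

MU_g = (d−1)^3, MU_d = 3·(g−4)·(d−1)^2.
MRS = (1/3)·(d−1)/(g−4).
Substitute g = 25: MRS = (d − 1)/63. Setting this equal to 2/9 gives d − 1 = (2/9)·63 = 14, so d = 15.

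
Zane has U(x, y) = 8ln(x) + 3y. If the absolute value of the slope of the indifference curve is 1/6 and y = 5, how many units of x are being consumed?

x = 16

MU_x = 8/x, MU_y = 3.
MRS = 8/x ÷ 3.
MRS depends only on x: (8/3)/x = 1/6 ⇒ x = (8/3)/(1/6) = 16.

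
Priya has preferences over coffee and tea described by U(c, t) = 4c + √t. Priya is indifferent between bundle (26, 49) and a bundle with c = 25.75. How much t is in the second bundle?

t = 64

U(26, 49) = 111.
Set U(25.75, t) = 111 and solve.
With c = 25.75: √t = 111 − 4·25.75 = 8, so √t = 8 and t = 64.
Check: U(25.75, 64) = 111.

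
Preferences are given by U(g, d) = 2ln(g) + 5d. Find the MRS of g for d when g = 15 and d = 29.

MRS = 2/75

MU_g = 2/g, MU_d = 5.
MRS = 2/g ÷ 5.
At (15, 29): MRS = 2/75.
That is, one extra unit of g is worth 2/75 units of d at the margin.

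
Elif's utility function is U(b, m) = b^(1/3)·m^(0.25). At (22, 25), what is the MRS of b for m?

MRS = 50/33

MU_b = 1/3·b^(-2/3)·m^(0.25) and MU_m = 0.25·b^(1/3)·m^(-0.75).
MRS = MU_b/MU_m = (4/3)·m/b.
At (22, 25): MRS = 50/33.
So at (22, 25) the consumer would give up 50/33 units of m for one more unit of b.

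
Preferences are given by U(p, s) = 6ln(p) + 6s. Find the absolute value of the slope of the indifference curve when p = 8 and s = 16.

MRS = 0.125

MU_p = 6/p, MU_s = 6.
MRS = 6/p ÷ 6.
At (8, 16): MRS = 0.125.
So at (8, 16) the consumer would give up 0.125 units of s for one more unit of p.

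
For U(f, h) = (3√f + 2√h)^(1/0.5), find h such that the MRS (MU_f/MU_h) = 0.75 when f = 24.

h = 6

For CES with ρ = 0.5, MRS = (3/2)·√(h/f).
Setting (3/2)·√(h/24) = 0.75 gives √(h/24) = 0.5, so h/24 = 0.25 and h = 6.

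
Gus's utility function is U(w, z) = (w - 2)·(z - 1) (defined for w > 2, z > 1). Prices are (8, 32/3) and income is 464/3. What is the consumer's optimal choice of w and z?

MU_w = (z−1), MU_z = (w−2).
MRS = (z−1)/(w−2).
Tangency: set MRS = p_w/p_z = 8/(32/3) = 0.75.
So (z − 1)/(w − 2) = 0.75, i.e. (z − 1) = 0.75·(w − 2).
Rewrite the budget in excess-of-subsistence terms: 8·(w − 2) + (32/3)·(z − 1) = 464/3 − 8·2 − (32/3)·1 = 128.
Substituting, 16·(w − 2) = 128, so w − 2 = 8 and w* = 10.
Then z − 1 = 0.75·8 = 6, so z* = 7.

w* = 10, z* = 7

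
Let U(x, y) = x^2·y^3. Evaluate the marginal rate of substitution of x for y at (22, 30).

MU_x = 2·x·y^3 and MU_y = 3·x^2·y^2.
MRS = MU_x/MU_y = (2/3)·y/x.
At (22, 30): MRS = 10/11.
The indifference curve has slope −10/11 at this bundle.

MRS = 10/11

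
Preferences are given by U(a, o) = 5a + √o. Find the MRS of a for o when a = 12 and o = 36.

MRS = 60

MU_a = 5, MU_o = 1/(2√o).
MRS = 5 ÷ (1/(2√o)).
At (12, 36): MRS = 60.
That is, one extra unit of a is worth 60 units of o at the margin.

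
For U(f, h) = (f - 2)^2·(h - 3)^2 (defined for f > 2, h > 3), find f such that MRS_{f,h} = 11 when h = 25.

MU_f = 2·(f−2)·(h−3)^2, MU_h = 2·(f−2)^2·(h−3).
MRS = (h−3)/(f−2).
Substitute h = 25: MRS = 22/(f − 2). Setting this equal to 11 gives f − 2 = 22/11 = 2, so f = 4.

f = 4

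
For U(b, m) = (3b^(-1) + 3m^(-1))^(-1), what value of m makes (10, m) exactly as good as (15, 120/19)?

U depends on (b, m) only through S = 3b^(-1) + 3m^(-1), so equal utility means equal S. At (15, 120/19): S = 27/40.
With b = 10: 3·10^(-1) = 0.3, so 3m^(-1) = 27/40 − 0.3 = 0.375, i.e. m^(-1) = 0.125.
Hence m = 1/0.125 = 8.
Check: U(10, 8) = 1.4815.

m = 8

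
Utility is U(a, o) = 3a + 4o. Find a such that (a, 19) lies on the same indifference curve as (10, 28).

a = 22

U(10, 28) = 142.
Set U(a, 19) = 142 and solve.
3a + 4·19 = 142 ⇒ 3a = 66 ⇒ a = 22.
Check: U(22, 19) = 142.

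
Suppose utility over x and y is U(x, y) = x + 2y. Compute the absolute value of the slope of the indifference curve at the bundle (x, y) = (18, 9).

MU_x = 1, MU_y = 2, so MRS = 1/2 = 0.5 at every bundle.
At (18, 9): MRS = 0.5.
That is, one extra unit of x is worth 0.5 units of y at the margin.

MRS = 0.5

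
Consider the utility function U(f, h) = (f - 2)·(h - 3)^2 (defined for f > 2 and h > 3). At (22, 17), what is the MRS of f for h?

MU_f = (h−3)^2, MU_h = 2·(f−2)·(h−3).
MRS = (1/2)·(h−3)/(f−2).
At (22, 17): MRS = 0.35.
The indifference curve has slope −0.35 at this bundle.

MRS = 0.35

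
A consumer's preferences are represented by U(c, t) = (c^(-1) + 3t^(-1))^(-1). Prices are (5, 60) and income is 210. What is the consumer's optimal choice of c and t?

c* = 6, t* = 3

For CES with ρ = -1, MRS = (1/3)·(t/c)^2.
Tangency: set MRS = p_c/p_t = 5/60 = 1/12.
So (t/c)^2 = 0.25; taking the square root, t/c = 0.5, i.e. t = 0.5·c.
Substitute into the budget 5·c + 60·t = 210: 35·c = 210, so c* = 6 and t* = 0.5·6 = 3.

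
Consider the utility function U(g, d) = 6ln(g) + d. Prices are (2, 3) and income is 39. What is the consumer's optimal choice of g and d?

MU_g = 6/g, MU_d = 1.
MRS = 6/g ÷ 1.
Tangency: set MRS = p_g/p_d = 2/3.
MRS depends only on g: 6/g = 2/3 ⇒ g* = 6/(2/3) = 9.
From the budget, 3·d = 39 − 2·9 = 21, so d* = 7.

g* = 9, d* = 7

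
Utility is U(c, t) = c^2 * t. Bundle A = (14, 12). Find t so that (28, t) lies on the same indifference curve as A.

t = 3

U(14, 12) = 2352.
Set U(28, t) = 2352 and solve.
With c = 28: 28^2 = 784, so t = 2352/784 = 3.
Check: U(28, 3) = 2352.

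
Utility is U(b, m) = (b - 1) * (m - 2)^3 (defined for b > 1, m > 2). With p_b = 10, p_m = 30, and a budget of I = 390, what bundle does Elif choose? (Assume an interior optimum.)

b* = 9, m* = 10

MU_b = (m−2)^3, MU_m = 3·(b−1)·(m−2)^2.
MRS = (1/3)·(m−2)/(b−1).
Tangency: set MRS = p_b/p_m = 10/30 = 1/3.
So (1/3)·(m − 2)/(b − 1) = 1/3, i.e. (m − 2) = (b − 1).
Rewrite the budget in excess-of-subsistence terms: 10·(b − 1) + 30·(m − 2) = 390 − 10·1 − 30·2 = 320.
Substituting, 40·(b − 1) = 320, so b − 1 = 8 and b* = 9.
Then m − 2 = 8, so m* = 10.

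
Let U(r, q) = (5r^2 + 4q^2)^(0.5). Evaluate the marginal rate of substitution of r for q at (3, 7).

For CES with ρ = 2, MRS = (5/4)·(q/r)^(-1).
At (3, 7): MRS = 15/28.
So at (3, 7) the consumer would give up 15/28 units of q for one more unit of r.

MRS = 15/28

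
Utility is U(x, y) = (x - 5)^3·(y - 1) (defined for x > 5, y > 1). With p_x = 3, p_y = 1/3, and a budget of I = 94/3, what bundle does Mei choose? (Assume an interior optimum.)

x* = 9, y* = 13

MU_x = 3·(x−5)^2·(y−1), MU_y = (x−5)^3.
MRS = (3/1)·(y−1)/(x−5).
Tangency: set MRS = p_x/p_y = 3/(1/3) = 9.
So (3/1)·(y − 1)/(x − 5) = 9, i.e. (y − 1) = 3·(x − 5).
Rewrite the budget in excess-of-subsistence terms: 3·(x − 5) + (1/3)·(y − 1) = 94/3 − 3·5 − (1/3)·1 = 16.
Substituting, 4·(x − 5) = 16, so x − 5 = 4 and x* = 9.
Then y − 1 = 3·4 = 12, so y* = 13.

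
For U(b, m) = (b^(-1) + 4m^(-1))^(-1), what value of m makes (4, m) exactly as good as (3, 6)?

U depends on (b, m) only through S = b^(-1) + 4m^(-1), so equal utility means equal S. At (3, 6): S = 1.
With b = 4: 4^(-1) = 0.25, so 4m^(-1) = 1 − 0.25 = 0.75, i.e. m^(-1) = 3/16.
Hence m = 1/(3/16) = 16/3.
Check: U(4, 16/3) = 1.

m = 16/3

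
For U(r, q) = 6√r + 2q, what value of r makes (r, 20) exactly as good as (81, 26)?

U(81, 26) = 106.
Set U(r, 20) = 106 and solve.
With q = 20: 6√r = 106 − 2·20 = 66, so √r = 11 and r = 121.
Check: U(121, 20) = 106.

r = 121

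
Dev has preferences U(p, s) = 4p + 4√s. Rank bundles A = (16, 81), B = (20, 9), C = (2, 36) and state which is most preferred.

Bundle A

Evaluate utility at each bundle:
U(A) = 100.000.
U(B) = 92.000.
U(C) = 32.000.
Highest utility is A, so A ≻ B ≻ C.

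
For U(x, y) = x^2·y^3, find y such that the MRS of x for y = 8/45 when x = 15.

y = 4

MU_x = 2·x·y^3 and MU_y = 3·x^2·y^2.
MRS = MU_x/MU_y = (2/3)·y/x.
Substitute x = 15: MRS = y/22.5. Setting y/22.5 = 8/45 gives y = (8/45)·22.5 = 4.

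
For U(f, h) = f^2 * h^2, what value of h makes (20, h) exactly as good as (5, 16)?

h = 4

U(5, 16) = 6400.
Set U(20, h) = 6400 and solve.
With f = 20: 20^2 = 400, so h^2 = 6400/400 = 16; taking the square root, h = 4.
Check: U(20, 4) = 6400.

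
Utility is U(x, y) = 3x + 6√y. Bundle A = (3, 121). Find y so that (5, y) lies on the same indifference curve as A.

U(3, 121) = 75.
Set U(5, y) = 75 and solve.
With x = 5: 6√y = 75 − 3·5 = 60, so √y = 10 and y = 100.
Check: U(5, 100) = 75.

y = 100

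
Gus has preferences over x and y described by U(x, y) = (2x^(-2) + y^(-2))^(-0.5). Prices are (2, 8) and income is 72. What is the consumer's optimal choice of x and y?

x* = 12, y* = 6

For CES with ρ = -2, MRS = (2/1)·(y/x)^3.
Tangency: set MRS = p_x/p_y = 2/8 = 0.25.
So (y/x)^3 = 0.125; taking the cube root, y/x = 0.5, i.e. y = 0.5·x.
Substitute into the budget 2·x + 8·y = 72: 6·x = 72, so x* = 12 and y* = 0.5·12 = 6.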